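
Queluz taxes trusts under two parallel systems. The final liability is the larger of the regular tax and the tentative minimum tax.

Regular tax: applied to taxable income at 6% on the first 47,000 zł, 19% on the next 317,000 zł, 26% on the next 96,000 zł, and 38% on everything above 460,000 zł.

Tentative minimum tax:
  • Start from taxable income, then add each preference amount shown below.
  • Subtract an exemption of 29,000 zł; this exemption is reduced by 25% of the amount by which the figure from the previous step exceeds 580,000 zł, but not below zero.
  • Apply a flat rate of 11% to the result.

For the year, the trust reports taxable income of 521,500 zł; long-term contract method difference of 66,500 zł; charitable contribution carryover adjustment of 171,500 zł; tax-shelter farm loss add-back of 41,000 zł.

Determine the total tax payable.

111,380 zł

Regular tax:
  47,000 zł × 6% = 2,820 zł
  317,000 zł × 19% = 60,230 zł
  96,000 zł × 26% = 24,960 zł
  61,500 zł × 38% = 23,370 zł
  → 111,380 zł

Tentative minimum tax:
  Adjusted income: 521,500 zł + 66,500 zł + 171,500 zł + 41,000 zł = 800,500 zł
  Exemption: 25% × (800,500 zł − 580,000 zł) = 55,125 zł ≥ 29,000 zł, so the exemption is fully phased out
  Base: 800,500 zł − 0 zł = 800,500 zł
  800,500 zł × 11% = 88,055 zł

111,380 zł > 88,055 zł, so the regular tax governs.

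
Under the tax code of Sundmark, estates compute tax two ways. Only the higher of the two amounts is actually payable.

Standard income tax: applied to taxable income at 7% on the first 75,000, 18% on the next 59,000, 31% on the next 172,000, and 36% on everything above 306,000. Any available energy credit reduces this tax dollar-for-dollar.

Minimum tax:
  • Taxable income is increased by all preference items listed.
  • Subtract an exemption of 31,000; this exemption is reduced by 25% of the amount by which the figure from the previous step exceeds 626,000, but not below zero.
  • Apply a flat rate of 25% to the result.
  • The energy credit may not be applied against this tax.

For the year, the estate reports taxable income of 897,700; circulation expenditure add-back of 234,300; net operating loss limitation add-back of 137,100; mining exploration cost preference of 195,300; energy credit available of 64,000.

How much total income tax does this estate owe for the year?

366,100

Standard income tax:
  75,000 × 7% = 5,250
  59,000 × 18% = 10,620
  172,000 × 31% = 53,320
  591,700 × 36% = 213,012
  → 282,202
  Less energy credit 64,000 → 218,202

Minimum tax:
  Adjusted income: 897,700 + 234,300 + 137,100 + 195,300 = 1,464,400
  Exemption: 25% × (1,464,400 − 626,000) = 209,600 ≥ 31,000, so the exemption is fully phased out
  Base: 1,464,400 − 0 = 1,464,400
  1,464,400 × 25% = 366,100

366,100 > 218,202, so the minimum tax is the binding amount.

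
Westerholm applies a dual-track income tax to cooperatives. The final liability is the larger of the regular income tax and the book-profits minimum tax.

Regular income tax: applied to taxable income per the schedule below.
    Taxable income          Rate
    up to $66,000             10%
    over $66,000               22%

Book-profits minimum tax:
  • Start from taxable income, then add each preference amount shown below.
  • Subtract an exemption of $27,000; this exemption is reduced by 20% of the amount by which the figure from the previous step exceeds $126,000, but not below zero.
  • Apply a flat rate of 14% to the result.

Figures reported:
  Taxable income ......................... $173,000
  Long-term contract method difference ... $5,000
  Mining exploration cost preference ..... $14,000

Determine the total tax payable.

$30,140

Regular income tax:
  $66,000 × 10% = $6,600
  $107,000 × 22% = $23,540
  → $30,140

Book-profits minimum tax:
  Adjusted income: $173,000 + $5,000 + $14,000 = $192,000
  Exemption: $27,000 − 20% × ($192,000 − $126,000) = $27,000 − $13,200 = $13,800
  Base: $192,000 − $13,800 = $178,200
  $178,200 × 14% = $24,948

$30,140 > $24,948, so the regular income tax governs.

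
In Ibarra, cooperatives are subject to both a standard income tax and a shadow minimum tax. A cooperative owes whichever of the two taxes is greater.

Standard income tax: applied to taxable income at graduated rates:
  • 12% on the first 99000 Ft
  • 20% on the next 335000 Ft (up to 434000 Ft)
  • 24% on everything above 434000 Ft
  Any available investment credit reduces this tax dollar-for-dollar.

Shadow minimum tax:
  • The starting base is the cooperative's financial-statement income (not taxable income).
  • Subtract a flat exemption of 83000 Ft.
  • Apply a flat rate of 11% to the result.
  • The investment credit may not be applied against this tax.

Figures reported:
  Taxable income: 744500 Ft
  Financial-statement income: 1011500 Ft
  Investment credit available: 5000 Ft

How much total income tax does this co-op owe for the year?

Standard income tax:
  99000 Ft × 12% = 11880 Ft
  335000 Ft × 20% = 67000 Ft
  310500 Ft × 24% = 74520 Ft
  → 153400 Ft
  Less investment credit 5000 Ft → 148400 Ft

Shadow minimum tax:
  Base (financial-statement income): 1011500 Ft
  Less exemption 83000 Ft → base 928500 Ft
  928500 Ft × 11% = 102135 Ft

148400 Ft > 102135 Ft, so the standard income tax governs.

148400 Ft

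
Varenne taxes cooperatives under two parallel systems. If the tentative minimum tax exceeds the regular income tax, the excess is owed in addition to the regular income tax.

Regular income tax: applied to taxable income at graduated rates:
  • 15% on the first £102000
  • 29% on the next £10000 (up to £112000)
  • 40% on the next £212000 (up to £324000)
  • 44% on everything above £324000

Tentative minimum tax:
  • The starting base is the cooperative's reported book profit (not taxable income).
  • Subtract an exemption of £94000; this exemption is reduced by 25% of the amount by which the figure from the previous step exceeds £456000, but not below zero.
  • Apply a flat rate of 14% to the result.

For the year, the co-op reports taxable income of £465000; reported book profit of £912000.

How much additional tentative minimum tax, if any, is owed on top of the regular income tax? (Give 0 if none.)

Tentative minimum tax:
  Base (reported book profit): £912000
  Exemption: 25% × (£912000 − £456000) = £114000 ≥ £94000, so the exemption is fully phased out
  Base: £912000 − £0 = £912000
  £912000 × 14% = £127680

Regular income tax:
  £102000 × 15% = £15300
  £10000 × 29% = £2900
  £212000 × 40% = £84800
  £141000 × 44% = £62040
  → £165040

£127680 ≤ £165040, so no add-on is due.

£0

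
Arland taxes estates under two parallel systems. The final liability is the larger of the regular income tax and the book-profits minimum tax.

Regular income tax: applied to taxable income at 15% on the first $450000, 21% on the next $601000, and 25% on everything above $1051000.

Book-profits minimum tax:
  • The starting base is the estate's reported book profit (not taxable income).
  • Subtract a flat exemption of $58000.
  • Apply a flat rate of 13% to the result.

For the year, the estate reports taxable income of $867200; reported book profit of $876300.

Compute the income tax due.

$155112

Book-profits minimum tax:
  Base (reported book profit): $876300
  Less exemption $58000 → base $818300
  $818300 × 13% = $106379

Regular income tax:
  $450000 × 15% = $67500
  $417200 × 21% = $87612
  → $155112

$155112 > $106379, so the regular income tax governs.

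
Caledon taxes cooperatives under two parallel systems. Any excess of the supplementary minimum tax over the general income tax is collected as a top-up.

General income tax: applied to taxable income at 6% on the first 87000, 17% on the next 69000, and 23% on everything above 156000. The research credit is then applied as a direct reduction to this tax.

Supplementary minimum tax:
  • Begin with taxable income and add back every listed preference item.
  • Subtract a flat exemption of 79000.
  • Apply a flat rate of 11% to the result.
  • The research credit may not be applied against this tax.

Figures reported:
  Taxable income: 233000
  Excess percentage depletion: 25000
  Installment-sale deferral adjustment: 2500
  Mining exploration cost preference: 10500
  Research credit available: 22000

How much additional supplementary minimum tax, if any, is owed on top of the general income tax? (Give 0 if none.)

8460

General income tax:
  87000 × 6% = 5220
  69000 × 17% = 11730
  77000 × 23% = 17710
  → 34660
  Less research credit 22000 → 12660

Supplementary minimum tax:
  Adjusted income: 233000 + 25000 + 2500 + 10500 = 271000
  Less exemption 79000 → base 192000
  192000 × 11% = 21120

Excess of supplementary minimum tax over general income tax: 21120 − 12660 = 8460.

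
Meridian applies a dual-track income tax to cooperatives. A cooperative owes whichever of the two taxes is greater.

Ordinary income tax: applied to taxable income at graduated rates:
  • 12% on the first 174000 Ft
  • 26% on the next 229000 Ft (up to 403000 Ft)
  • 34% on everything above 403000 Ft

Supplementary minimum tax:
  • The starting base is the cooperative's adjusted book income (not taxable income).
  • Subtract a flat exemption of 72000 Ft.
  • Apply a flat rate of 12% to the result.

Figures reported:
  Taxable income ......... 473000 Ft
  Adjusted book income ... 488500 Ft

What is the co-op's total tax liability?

104220 Ft

Ordinary income tax:
  174000 Ft × 12% = 20880 Ft
  229000 Ft × 26% = 59540 Ft
  70000 Ft × 34% = 23800 Ft
  → 104220 Ft

Supplementary minimum tax:
  Base (adjusted book income): 488500 Ft
  Less exemption 72000 Ft → base 416500 Ft
  416500 Ft × 12% = 49980 Ft

104220 Ft > 49980 Ft, so the ordinary income tax governs.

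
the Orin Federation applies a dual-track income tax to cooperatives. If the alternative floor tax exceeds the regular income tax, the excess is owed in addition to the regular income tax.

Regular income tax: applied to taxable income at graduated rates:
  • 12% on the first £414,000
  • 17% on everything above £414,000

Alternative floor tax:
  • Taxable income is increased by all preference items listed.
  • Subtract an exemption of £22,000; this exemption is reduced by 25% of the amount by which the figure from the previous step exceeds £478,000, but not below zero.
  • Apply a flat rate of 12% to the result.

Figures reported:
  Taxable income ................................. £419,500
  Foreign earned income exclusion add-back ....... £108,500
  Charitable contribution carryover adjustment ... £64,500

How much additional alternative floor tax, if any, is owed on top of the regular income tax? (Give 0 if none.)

£20,485

Alternative floor tax:
  Adjusted income: £419,500 + £108,500 + £64,500 = £592,500
  Exemption: 25% × (£592,500 − £478,000) = £28,625 ≥ £22,000, so the exemption is fully phased out
  Base: £592,500 − £0 = £592,500
  £592,500 × 12% = £71,100

Regular income tax:
  £414,000 × 12% = £49,680
  £5,500 × 17% = £935
  → £50,615

Excess of alternative floor tax over regular income tax: £71,100 − £50,615 = £20,485.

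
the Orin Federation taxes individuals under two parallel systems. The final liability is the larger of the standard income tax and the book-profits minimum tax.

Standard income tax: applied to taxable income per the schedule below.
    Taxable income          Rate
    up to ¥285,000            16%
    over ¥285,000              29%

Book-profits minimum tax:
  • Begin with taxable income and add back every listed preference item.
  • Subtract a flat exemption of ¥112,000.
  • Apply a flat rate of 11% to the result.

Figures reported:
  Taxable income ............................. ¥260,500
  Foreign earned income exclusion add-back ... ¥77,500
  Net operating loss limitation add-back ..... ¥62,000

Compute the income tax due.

Book-profits minimum tax:
  Adjusted income: ¥260,500 + ¥77,500 + ¥62,000 = ¥400,000
  Less exemption ¥112,000 → base ¥288,000
  ¥288,000 × 11% = ¥31,680

Standard income tax:
  ¥260,500 × 16% = ¥41,680

¥41,680 > ¥31,680, so the standard income tax governs.

¥41,680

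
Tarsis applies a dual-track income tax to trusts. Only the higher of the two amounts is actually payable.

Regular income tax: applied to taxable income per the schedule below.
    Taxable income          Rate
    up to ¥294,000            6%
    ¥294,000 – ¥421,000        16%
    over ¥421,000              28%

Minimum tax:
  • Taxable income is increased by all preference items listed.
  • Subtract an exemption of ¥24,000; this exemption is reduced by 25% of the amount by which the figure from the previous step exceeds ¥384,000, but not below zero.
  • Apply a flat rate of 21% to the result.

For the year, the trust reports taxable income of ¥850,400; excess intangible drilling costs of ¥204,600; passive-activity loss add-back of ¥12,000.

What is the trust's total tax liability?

Regular income tax:
  ¥294,000 × 6% = ¥17,640
  ¥127,000 × 16% = ¥20,320
  ¥429,400 × 28% = ¥120,232
  → ¥158,192

Minimum tax:
  Adjusted income: ¥850,400 + ¥204,600 + ¥12,000 = ¥1,067,000
  Exemption: 25% × (¥1,067,000 − ¥384,000) = ¥170,750 ≥ ¥24,000, so the exemption is fully phased out
  Base: ¥1,067,000 − ¥0 = ¥1,067,000
  ¥1,067,000 × 21% = ¥224,070

¥224,070 > ¥158,192, so the minimum tax is the binding amount.

¥224,070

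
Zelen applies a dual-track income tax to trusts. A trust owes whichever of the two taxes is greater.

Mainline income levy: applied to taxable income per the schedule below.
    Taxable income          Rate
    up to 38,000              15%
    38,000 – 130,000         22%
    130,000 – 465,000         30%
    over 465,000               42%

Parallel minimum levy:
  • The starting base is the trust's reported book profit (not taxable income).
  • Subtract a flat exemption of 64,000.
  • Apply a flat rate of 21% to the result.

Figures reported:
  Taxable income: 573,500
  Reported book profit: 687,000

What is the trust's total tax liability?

172,010

Parallel minimum levy:
  Base (reported book profit): 687,000
  Less exemption 64,000 → base 623,000
  623,000 × 21% = 130,830

Mainline income levy:
  38,000 × 15% = 5,700
  92,000 × 22% = 20,240
  335,000 × 30% = 100,500
  108,500 × 42% = 45,570
  → 172,010

172,010 > 130,830, so the mainline income levy governs.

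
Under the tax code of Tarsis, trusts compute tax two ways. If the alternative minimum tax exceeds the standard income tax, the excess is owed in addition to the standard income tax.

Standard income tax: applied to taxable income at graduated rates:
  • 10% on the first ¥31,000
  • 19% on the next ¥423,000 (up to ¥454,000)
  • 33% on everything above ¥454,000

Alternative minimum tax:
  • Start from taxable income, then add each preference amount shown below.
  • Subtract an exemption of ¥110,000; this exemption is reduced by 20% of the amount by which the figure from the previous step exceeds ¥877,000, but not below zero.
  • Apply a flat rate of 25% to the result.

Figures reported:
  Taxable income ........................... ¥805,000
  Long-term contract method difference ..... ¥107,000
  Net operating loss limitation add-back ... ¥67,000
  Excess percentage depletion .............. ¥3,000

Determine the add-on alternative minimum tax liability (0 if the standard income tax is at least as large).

Alternative minimum tax:
  Adjusted income: ¥805,000 + ¥107,000 + ¥67,000 + ¥3,000 = ¥982,000
  Exemption: ¥110,000 − 20% × (¥982,000 − ¥877,000) = ¥110,000 − ¥21,000 = ¥89,000
  Base: ¥982,000 − ¥89,000 = ¥893,000
  ¥893,000 × 25% = ¥223,250

Standard income tax:
  ¥31,000 × 10% = ¥3,100
  ¥423,000 × 19% = ¥80,370
  ¥351,000 × 33% = ¥115,830
  → ¥199,300

Excess of alternative minimum tax over standard income tax: ¥223,250 − ¥199,300 = ¥23,950.

¥23,950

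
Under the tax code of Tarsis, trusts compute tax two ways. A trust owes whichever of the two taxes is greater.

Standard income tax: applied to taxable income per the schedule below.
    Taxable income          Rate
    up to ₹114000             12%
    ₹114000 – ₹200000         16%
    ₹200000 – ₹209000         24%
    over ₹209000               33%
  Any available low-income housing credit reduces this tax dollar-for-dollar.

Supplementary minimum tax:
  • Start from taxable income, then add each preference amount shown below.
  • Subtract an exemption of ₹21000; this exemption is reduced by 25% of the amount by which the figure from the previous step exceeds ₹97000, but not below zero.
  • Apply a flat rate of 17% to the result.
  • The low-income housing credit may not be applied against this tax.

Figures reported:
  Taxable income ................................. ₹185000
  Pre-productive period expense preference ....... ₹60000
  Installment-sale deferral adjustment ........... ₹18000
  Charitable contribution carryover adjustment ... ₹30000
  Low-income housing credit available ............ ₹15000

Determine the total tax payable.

Supplementary minimum tax:
  Adjusted income: ₹185000 + ₹60000 + ₹18000 + ₹30000 = ₹293000
  Exemption: 25% × (₹293000 − ₹97000) = ₹49000 ≥ ₹21000, so the exemption is fully phased out
  Base: ₹293000 − ₹0 = ₹293000
  ₹293000 × 17% = ₹49810

Standard income tax:
  ₹114000 × 12% = ₹13680
  ₹71000 × 16% = ₹11360
  → ₹25040
  Less low-income housing credit ₹15000 → ₹10040

₹49810 > ₹10040, so the supplementary minimum tax is the binding amount.

₹49810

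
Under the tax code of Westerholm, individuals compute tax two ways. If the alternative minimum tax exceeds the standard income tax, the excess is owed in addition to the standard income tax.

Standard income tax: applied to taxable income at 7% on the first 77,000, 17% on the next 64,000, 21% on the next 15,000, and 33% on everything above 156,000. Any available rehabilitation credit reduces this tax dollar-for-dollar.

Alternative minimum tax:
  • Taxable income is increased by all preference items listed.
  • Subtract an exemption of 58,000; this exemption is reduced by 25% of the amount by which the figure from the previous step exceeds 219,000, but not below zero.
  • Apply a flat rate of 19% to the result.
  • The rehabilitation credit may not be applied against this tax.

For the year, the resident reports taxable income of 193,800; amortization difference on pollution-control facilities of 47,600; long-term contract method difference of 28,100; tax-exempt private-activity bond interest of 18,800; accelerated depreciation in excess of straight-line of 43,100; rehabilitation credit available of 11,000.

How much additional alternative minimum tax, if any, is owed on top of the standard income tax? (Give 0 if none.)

36,391

Standard income tax:
  77,000 × 7% = 5,390
  64,000 × 17% = 10,880
  15,000 × 21% = 3,150
  37,800 × 33% = 12,474
  → 31,894
  Less rehabilitation credit 11,000 → 20,894

Alternative minimum tax:
  Adjusted income: 193,800 + 47,600 + 28,100 + 18,800 + 43,100 = 331,400
  Exemption: 58,000 − 25% × (331,400 − 219,000) = 58,000 − 28,100 = 29,900
  Base: 331,400 − 29,900 = 301,500
  301,500 × 19% = 57,285

Excess of alternative minimum tax over standard income tax: 57,285 − 20,894 = 36,391.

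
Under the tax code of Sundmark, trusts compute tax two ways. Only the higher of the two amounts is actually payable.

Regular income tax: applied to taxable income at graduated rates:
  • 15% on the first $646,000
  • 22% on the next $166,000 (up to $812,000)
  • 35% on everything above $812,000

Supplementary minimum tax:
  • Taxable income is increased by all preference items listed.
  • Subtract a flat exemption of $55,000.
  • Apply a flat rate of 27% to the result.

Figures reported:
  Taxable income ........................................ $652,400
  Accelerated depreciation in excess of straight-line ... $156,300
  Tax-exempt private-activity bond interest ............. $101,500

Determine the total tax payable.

$230,904

Regular income tax:
  $646,000 × 15% = $96,900
  $6,400 × 22% = $1,408
  → $98,308

Supplementary minimum tax:
  Adjusted income: $652,400 + $156,300 + $101,500 = $910,200
  Less exemption $55,000 → base $855,200
  $855,200 × 27% = $230,904

$230,904 > $98,308, so the supplementary minimum tax is the binding amount.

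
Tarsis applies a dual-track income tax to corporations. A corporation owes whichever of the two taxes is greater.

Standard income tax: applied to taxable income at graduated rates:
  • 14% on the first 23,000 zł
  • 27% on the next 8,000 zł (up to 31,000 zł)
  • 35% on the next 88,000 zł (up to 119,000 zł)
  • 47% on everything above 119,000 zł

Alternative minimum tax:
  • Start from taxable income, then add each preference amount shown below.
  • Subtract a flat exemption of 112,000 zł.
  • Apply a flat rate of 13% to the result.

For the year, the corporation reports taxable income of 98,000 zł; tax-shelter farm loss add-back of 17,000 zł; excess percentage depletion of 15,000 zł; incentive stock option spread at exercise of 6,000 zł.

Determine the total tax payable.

28,830 zł

Alternative minimum tax:
  Adjusted income: 98,000 zł + 17,000 zł + 15,000 zł + 6,000 zł = 136,000 zł
  Less exemption 112,000 zł → base 24,000 zł
  24,000 zł × 13% = 3,120 zł

Standard income tax:
  23,000 zł × 14% = 3,220 zł
  8,000 zł × 27% = 2,160 zł
  67,000 zł × 35% = 23,450 zł
  → 28,830 zł

28,830 zł > 3,120 zł, so the standard income tax governs.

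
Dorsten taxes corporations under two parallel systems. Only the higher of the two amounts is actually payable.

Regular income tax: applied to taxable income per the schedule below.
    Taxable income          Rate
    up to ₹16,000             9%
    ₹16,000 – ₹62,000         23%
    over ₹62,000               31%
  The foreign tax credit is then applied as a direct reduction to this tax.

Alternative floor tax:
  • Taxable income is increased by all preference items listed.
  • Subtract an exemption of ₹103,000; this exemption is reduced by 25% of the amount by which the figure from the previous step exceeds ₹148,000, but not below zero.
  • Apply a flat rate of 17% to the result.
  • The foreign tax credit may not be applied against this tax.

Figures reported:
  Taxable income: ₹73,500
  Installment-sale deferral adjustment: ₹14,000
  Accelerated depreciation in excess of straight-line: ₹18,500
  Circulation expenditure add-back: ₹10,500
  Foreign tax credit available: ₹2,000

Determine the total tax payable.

₹13,585

Alternative floor tax:
  Adjusted income: ₹73,500 + ₹14,000 + ₹18,500 + ₹10,500 = ₹116,500
  Exemption: ₹116,500 ≤ ₹148,000, so full ₹103,000 applies
  Base: ₹116,500 − ₹103,000 = ₹13,500
  ₹13,500 × 17% = ₹2,295

Regular income tax:
  ₹16,000 × 9% = ₹1,440
  ₹46,000 × 23% = ₹10,580
  ₹11,500 × 31% = ₹3,565
  → ₹15,585
  Less foreign tax credit ₹2,000 → ₹13,585

₹13,585 > ₹2,295, so the regular income tax governs.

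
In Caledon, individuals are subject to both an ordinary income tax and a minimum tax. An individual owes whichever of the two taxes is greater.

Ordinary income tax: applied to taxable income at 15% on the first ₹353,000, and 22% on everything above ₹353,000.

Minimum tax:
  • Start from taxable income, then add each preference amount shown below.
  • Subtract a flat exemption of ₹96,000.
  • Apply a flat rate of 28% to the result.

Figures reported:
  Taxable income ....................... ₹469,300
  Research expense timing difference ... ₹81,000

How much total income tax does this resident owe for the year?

₹127,204

Ordinary income tax:
  ₹353,000 × 15% = ₹52,950
  ₹116,300 × 22% = ₹25,586
  → ₹78,536

Minimum tax:
  Adjusted income: ₹469,300 + ₹81,000 = ₹550,300
  Less exemption ₹96,000 → base ₹454,300
  ₹454,300 × 28% = ₹127,204

₹127,204 > ₹78,536, so the minimum tax is the binding amount.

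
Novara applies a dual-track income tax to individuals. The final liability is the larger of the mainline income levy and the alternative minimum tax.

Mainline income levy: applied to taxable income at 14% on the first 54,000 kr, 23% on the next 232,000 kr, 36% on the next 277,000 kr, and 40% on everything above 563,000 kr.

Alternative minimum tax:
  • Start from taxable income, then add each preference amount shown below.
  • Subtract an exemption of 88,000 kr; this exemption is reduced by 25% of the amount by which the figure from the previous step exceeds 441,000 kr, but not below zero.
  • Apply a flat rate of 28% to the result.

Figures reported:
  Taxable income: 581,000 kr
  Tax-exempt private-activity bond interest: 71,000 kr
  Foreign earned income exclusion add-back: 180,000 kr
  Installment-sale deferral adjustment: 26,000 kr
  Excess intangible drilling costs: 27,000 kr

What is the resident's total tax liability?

Alternative minimum tax:
  Adjusted income: 581,000 kr + 71,000 kr + 180,000 kr + 26,000 kr + 27,000 kr = 885,000 kr
  Exemption: 25% × (885,000 kr − 441,000 kr) = 111,000 kr ≥ 88,000 kr, so the exemption is fully phased out
  Base: 885,000 kr − 0 kr = 885,000 kr
  885,000 kr × 28% = 247,800 kr

Mainline income levy:
  54,000 kr × 14% = 7,560 kr
  232,000 kr × 23% = 53,360 kr
  277,000 kr × 36% = 99,720 kr
  18,000 kr × 40% = 7,200 kr
  → 167,840 kr

247,800 kr > 167,840 kr, so the alternative minimum tax is the binding amount.

247,800 kr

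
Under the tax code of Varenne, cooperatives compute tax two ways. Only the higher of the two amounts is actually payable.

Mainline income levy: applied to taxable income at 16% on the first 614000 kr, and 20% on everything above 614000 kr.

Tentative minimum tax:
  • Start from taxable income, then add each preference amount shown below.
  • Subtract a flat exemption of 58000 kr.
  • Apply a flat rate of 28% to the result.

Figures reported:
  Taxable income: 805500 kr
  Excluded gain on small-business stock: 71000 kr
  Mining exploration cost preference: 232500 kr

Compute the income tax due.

294280 kr

Tentative minimum tax:
  Adjusted income: 805500 kr + 71000 kr + 232500 kr = 1109000 kr
  Less exemption 58000 kr → base 1051000 kr
  1051000 kr × 28% = 294280 kr

Mainline income levy:
  614000 kr × 16% = 98240 kr
  191500 kr × 20% = 38300 kr
  → 136540 kr

294280 kr > 136540 kr, so the tentative minimum tax is the binding amount.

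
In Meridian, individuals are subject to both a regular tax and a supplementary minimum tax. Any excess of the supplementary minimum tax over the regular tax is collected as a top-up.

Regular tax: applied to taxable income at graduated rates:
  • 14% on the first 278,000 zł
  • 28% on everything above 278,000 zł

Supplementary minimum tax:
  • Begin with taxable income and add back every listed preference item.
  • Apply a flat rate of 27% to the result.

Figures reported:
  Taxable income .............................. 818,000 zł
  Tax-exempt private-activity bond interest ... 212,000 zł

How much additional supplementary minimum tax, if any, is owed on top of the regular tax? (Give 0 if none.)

87,980 zł

Regular tax:
  278,000 zł × 14% = 38,920 zł
  540,000 zł × 28% = 151,200 zł
  → 190,120 zł

Supplementary minimum tax:
  Adjusted income: 818,000 zł + 212,000 zł = 1,030,000 zł
  1,030,000 zł × 27% = 278,100 zł

Excess of supplementary minimum tax over regular tax: 278,100 zł − 190,120 zł = 87,980 zł.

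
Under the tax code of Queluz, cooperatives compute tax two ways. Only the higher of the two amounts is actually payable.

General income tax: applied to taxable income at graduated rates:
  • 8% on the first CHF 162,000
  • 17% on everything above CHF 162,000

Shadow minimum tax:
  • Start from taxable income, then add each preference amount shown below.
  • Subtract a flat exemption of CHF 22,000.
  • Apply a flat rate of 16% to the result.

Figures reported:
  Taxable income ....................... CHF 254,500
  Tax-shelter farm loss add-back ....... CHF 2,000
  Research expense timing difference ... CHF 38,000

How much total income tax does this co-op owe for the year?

Shadow minimum tax:
  Adjusted income: CHF 254,500 + CHF 2,000 + CHF 38,000 = CHF 294,500
  Less exemption CHF 22,000 → base CHF 272,500
  CHF 272,500 × 16% = CHF 43,600

General income tax:
  CHF 162,000 × 8% = CHF 12,960
  CHF 92,500 × 17% = CHF 15,725
  → CHF 28,685

CHF 43,600 > CHF 28,685, so the shadow minimum tax is the binding amount.

CHF 43,600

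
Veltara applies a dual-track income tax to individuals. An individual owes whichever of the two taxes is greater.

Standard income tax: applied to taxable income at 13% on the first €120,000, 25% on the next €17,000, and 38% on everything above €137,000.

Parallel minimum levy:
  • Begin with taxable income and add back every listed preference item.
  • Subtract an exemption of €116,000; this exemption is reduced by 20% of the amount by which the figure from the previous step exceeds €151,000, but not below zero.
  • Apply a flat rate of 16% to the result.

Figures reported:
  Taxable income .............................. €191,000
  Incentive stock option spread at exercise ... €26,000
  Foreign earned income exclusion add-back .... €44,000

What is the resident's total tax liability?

Parallel minimum levy:
  Adjusted income: €191,000 + €26,000 + €44,000 = €261,000
  Exemption: €116,000 − 20% × (€261,000 − €151,000) = €116,000 − €22,000 = €94,000
  Base: €261,000 − €94,000 = €167,000
  €167,000 × 16% = €26,720

Standard income tax:
  €120,000 × 13% = €15,600
  €17,000 × 25% = €4,250
  €54,000 × 38% = €20,520
  → €40,370

€40,370 > €26,720, so the standard income tax governs.

€40,370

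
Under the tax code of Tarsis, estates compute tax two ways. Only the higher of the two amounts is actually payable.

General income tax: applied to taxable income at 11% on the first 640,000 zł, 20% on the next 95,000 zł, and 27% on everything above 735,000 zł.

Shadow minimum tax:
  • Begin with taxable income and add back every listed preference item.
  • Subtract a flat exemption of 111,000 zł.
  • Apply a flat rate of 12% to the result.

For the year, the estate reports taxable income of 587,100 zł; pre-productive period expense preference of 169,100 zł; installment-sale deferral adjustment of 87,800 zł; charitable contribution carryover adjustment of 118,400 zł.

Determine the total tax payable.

Shadow minimum tax:
  Adjusted income: 587,100 zł + 169,100 zł + 87,800 zł + 118,400 zł = 962,400 zł
  Less exemption 111,000 zł → base 851,400 zł
  851,400 zł × 12% = 102,168 zł

General income tax:
  587,100 zł × 11% = 64,581 zł

102,168 zł > 64,581 zł, so the shadow minimum tax is the binding amount.

102,168 zł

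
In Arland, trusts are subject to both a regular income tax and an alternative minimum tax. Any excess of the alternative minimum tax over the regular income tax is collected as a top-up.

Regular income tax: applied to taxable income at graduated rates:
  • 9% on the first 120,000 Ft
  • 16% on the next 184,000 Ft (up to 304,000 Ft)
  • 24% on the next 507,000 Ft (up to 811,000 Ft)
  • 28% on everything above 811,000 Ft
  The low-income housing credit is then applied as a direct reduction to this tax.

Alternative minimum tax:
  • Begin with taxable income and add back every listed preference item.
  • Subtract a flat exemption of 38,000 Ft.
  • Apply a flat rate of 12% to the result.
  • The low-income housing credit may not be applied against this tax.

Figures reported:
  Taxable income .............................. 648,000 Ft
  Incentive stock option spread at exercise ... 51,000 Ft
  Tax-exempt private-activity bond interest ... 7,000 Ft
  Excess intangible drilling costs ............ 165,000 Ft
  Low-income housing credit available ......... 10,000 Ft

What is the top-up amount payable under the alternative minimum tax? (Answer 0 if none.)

0 Ft

Regular income tax:
  120,000 Ft × 9% = 10,800 Ft
  184,000 Ft × 16% = 29,440 Ft
  344,000 Ft × 24% = 82,560 Ft
  → 122,800 Ft
  Less low-income housing credit 10,000 Ft → 112,800 Ft

Alternative minimum tax:
  Adjusted income: 648,000 Ft + 51,000 Ft + 7,000 Ft + 165,000 Ft = 871,000 Ft
  Less exemption 38,000 Ft → base 833,000 Ft
  833,000 Ft × 12% = 99,960 Ft

99,960 Ft ≤ 112,800 Ft, so no add-on is due.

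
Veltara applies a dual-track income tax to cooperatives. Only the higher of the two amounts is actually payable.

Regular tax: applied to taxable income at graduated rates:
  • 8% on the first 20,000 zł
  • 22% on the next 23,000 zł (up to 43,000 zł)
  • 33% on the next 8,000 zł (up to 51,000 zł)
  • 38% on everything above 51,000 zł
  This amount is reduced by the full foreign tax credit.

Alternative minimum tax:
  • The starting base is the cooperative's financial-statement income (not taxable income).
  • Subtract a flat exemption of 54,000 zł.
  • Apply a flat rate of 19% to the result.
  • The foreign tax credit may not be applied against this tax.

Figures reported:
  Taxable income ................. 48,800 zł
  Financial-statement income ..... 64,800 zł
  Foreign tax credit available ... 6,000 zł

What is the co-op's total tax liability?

Alternative minimum tax:
  Base (financial-statement income): 64,800 zł
  Less exemption 54,000 zł → base 10,800 zł
  10,800 zł × 19% = 2,052 zł

Regular tax:
  20,000 zł × 8% = 1,600 zł
  23,000 zł × 22% = 5,060 zł
  5,800 zł × 33% = 1,914 zł
  → 8,574 zł
  Less foreign tax credit 6,000 zł → 2,574 zł

2,574 zł > 2,052 zł, so the regular tax governs.

2,574 zł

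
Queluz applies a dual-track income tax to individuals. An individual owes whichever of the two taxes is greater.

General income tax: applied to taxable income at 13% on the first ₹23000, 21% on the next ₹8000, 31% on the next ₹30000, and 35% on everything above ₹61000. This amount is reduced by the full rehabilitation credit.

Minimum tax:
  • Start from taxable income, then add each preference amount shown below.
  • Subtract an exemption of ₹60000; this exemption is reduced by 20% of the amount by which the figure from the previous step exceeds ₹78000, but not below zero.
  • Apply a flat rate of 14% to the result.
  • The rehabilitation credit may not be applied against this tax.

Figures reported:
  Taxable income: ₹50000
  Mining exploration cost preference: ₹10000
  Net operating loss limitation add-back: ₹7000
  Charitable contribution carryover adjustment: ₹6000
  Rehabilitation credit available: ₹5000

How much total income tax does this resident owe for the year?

Minimum tax:
  Adjusted income: ₹50000 + ₹10000 + ₹7000 + ₹6000 = ₹73000
  Exemption: ₹73000 ≤ ₹78000, so full ₹60000 applies
  Base: ₹73000 − ₹60000 = ₹13000
  ₹13000 × 14% = ₹1820

General income tax:
  ₹23000 × 13% = ₹2990
  ₹8000 × 21% = ₹1680
  ₹19000 × 31% = ₹5890
  → ₹10560
  Less rehabilitation credit ₹5000 → ₹5560

₹5560 > ₹1820, so the general income tax governs.

₹5560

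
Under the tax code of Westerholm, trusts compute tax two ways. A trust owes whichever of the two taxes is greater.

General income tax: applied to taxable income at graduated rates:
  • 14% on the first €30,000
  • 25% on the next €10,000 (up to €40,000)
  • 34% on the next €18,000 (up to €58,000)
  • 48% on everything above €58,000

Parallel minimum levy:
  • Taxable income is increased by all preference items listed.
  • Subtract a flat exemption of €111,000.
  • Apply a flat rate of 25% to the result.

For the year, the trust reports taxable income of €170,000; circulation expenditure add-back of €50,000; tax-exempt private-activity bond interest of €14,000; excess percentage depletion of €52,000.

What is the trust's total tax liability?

General income tax:
  €30,000 × 14% = €4,200
  €10,000 × 25% = €2,500
  €18,000 × 34% = €6,120
  €112,000 × 48% = €53,760
  → €66,580

Parallel minimum levy:
  Adjusted income: €170,000 + €50,000 + €14,000 + €52,000 = €286,000
  Less exemption €111,000 → base €175,000
  €175,000 × 25% = €43,750

€66,580 > €43,750, so the general income tax governs.

€66,580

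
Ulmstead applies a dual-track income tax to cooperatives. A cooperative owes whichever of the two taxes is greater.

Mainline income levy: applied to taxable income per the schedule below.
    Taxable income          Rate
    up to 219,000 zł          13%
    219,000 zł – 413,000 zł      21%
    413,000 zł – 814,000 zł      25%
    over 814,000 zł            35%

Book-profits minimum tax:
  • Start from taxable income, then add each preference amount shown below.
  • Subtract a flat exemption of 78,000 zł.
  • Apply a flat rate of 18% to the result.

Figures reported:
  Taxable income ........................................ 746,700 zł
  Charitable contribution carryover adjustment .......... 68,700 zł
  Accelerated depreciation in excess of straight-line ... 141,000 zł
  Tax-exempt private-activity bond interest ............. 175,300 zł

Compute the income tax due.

189,666 zł

Mainline income levy:
  219,000 zł × 13% = 28,470 zł
  194,000 zł × 21% = 40,740 zł
  333,700 zł × 25% = 83,425 zł
  → 152,635 zł

Book-profits minimum tax:
  Adjusted income: 746,700 zł + 68,700 zł + 141,000 zł + 175,300 zł = 1,131,700 zł
  Less exemption 78,000 zł → base 1,053,700 zł
  1,053,700 zł × 18% = 189,666 zł

189,666 zł > 152,635 zł, so the book-profits minimum tax is the binding amount.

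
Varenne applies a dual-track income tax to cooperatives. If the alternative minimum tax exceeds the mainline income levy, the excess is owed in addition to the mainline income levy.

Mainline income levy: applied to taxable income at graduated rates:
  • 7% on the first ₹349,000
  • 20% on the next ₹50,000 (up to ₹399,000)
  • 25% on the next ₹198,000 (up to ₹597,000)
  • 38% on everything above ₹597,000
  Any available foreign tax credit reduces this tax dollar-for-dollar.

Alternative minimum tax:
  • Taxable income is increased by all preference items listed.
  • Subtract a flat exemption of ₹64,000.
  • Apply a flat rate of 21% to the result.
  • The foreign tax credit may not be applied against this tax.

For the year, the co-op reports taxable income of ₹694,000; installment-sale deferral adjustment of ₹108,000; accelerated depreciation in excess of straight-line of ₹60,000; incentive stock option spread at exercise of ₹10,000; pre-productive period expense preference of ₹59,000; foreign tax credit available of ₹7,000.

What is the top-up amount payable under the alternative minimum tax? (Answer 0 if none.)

Mainline income levy:
  ₹349,000 × 7% = ₹24,430
  ₹50,000 × 20% = ₹10,000
  ₹198,000 × 25% = ₹49,500
  ₹97,000 × 38% = ₹36,860
  → ₹120,790
  Less foreign tax credit ₹7,000 → ₹113,790

Alternative minimum tax:
  Adjusted income: ₹694,000 + ₹108,000 + ₹60,000 + ₹10,000 + ₹59,000 = ₹931,000
  Less exemption ₹64,000 → base ₹867,000
  ₹867,000 × 21% = ₹182,070

Excess of alternative minimum tax over mainline income levy: ₹182,070 − ₹113,790 = ₹68,280.

₹68,280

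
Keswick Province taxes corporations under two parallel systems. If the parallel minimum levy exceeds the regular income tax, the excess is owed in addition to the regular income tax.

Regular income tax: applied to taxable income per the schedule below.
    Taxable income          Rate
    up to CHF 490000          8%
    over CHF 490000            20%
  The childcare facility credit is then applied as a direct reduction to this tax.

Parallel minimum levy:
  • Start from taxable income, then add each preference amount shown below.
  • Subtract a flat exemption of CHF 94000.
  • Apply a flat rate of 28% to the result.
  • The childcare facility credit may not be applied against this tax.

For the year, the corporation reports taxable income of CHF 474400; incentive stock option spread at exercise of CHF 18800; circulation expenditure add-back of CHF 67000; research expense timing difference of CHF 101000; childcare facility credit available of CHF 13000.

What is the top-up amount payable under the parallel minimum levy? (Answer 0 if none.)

Regular income tax:
  CHF 474400 × 8% = CHF 37952
  Less childcare facility credit CHF 13000 → CHF 24952

Parallel minimum levy:
  Adjusted income: CHF 474400 + CHF 18800 + CHF 67000 + CHF 101000 = CHF 661200
  Less exemption CHF 94000 → base CHF 567200
  CHF 567200 × 28% = CHF 158816

Excess of parallel minimum levy over regular income tax: CHF 158816 − CHF 24952 = CHF 133864.

CHF 133864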